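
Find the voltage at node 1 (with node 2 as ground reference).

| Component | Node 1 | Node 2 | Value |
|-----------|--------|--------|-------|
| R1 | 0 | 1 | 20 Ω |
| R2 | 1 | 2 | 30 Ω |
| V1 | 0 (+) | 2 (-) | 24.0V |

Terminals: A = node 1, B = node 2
Nodal analysis, taking node 2 as the 0 V reference.
Source V1 fixes V_0 = 24 V.
KCL at each unknown node (sum of currents leaving = 0; resistances in Ω):
  Node 1: (V_1 - 24)/20 + (V_1 - 0)/30 = 0
Collecting terms: 0.08333 × V_1 = 1.2  =>  V_1 = 14.4 V
The requested potential is V_1 = 14.4 V.

Final answer: V_1 = 14.4 V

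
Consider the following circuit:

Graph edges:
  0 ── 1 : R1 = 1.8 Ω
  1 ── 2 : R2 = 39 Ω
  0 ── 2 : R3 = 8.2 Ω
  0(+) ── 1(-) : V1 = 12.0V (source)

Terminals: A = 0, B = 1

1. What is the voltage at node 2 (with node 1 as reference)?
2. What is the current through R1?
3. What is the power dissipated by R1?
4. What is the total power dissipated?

Nodal analysis, taking node 1 as the 0 V reference.
Source V1 fixes V_0 = 12 V.
KCL at each unknown node (sum of currents leaving = 0; resistances in Ω):
  Node 2: (V_2 - 0)/39 + (V_2 - 12)/8.2 = 0
Collecting terms: 0.1476 × V_2 = 1.463  =>  V_2 = 9.915 V
Part 1:
  Read off the nodal solution: V_2 = 9.915 V
Part 2:
  I_R1 = (V_0 - V_1)/R1 = (12 - 0)/1.8 = 6.667 A
  Magnitude: I_R1 = 6.667 A
Part 3:
  I_R1 = (V_0 - V_1)/R1 = (12 - 0)/1.8 = 6.667 A
  P_R1 = I_R1² × R1 = (6.667)² × 1.8 = 80 W
Part 4:
  Power in each resistor, P = (ΔV)²/R:
    P_R1 = (12 - 0)²/1.8 = 80 W
    P_R2 = (0 - 9.915)²/39 = 2.521 W
    P_R3 = (12 - 9.915)²/8.2 = 0.53 W
  P_total = P_R1 + P_R2 + P_R3 = 83.05 W

Final answers:
1. V_2 = 9.915 V
2. I_R1 = 6.667 A
3. P_R1 = 80 W
4. P_total = 83.05 W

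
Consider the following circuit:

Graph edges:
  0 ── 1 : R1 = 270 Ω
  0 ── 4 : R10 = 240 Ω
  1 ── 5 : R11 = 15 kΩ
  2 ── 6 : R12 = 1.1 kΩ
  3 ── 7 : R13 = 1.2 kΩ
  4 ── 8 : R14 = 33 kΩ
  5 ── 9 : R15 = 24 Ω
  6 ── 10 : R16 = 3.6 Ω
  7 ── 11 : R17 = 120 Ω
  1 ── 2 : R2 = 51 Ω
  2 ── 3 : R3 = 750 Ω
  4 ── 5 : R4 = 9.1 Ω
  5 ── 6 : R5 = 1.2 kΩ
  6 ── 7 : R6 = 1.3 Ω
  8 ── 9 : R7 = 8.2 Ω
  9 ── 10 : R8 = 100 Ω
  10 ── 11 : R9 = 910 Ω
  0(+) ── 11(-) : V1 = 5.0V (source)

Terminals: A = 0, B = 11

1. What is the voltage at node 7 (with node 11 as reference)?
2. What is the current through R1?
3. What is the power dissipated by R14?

Nodal analysis, taking node 11 as the 0 V reference.
Source V1 fixes V_0 = 5 V.
KCL at each unknown node (sum of currents leaving = 0; resistances in Ω):
  Node 1: (V_1 - 5)/270 + (V_1 - V_2)/51 + (V_1 - V_5)/15000 = 0
  Node 2: (V_2 - V_1)/51 + (V_2 - V_3)/750 + (V_2 - V_6)/1100 = 0
  Node 3: (V_3 - V_2)/750 + (V_3 - V_7)/1200 = 0
  Node 4: (V_4 - V_5)/9.1 + (V_4 - 5)/240 + (V_4 - V_8)/33000 = 0
  Node 5: (V_5 - V_4)/9.1 + (V_5 - V_6)/1200 + (V_5 - V_1)/15000 + (V_5 - V_9)/24 = 0
  Node 6: (V_6 - V_5)/1200 + (V_6 - V_7)/1.3 + (V_6 - V_2)/1100 + (V_6 - V_10)/3.6 = 0
  Node 7: (V_7 - V_6)/1.3 + (V_7 - V_3)/1200 + (V_7 - 0)/120 = 0
  Node 8: (V_8 - V_9)/8.2 + (V_8 - V_4)/33000 = 0
  Node 9: (V_9 - V_8)/8.2 + (V_9 - V_10)/100 + (V_9 - V_5)/24 = 0
  Node 10: (V_10 - V_9)/100 + (V_10 - 0)/910 + (V_10 - V_6)/3.6 = 0
Collecting terms (coefficients in siemens):
  0.02338·V_1 - 0.01961·V_2 - 0.00006667·V_5 = 0.01852
  0.02185·V_2 - 0.01961·V_1 - 0.001333·V_3 - 0.0009091·V_6 = 0
  0.002167·V_3 - 0.001333·V_2 - 0.0008333·V_7 = 0
  0.1141·V_4 - 0.1099·V_5 - 0.0000303·V_8 = 0.02083
  0.1525·V_5 - 0.00006667·V_1 - 0.1099·V_4 - 0.0008333·V_6 - 0.04167·V_9 = 0
  1.049·V_6 - 0.0009091·V_2 - 0.0008333·V_5 - 0.7692·V_7 - 0.2778·V_10 = 0
  0.7784·V_7 - 0.0008333·V_3 - 0.7692·V_6 = 0
  0.122·V_8 - 0.0000303·V_4 - 0.122·V_9 = 0
  0.1736·V_9 - 0.04167·V_5 - 0.122·V_8 - 0.01·V_10 = 0
  0.2889·V_10 - 0.2778·V_6 - 0.01·V_9 = 0
Solving these 10 simultaneous equations (Gaussian elimination) gives:
  V_1 = 4.037 V, V_2 = 3.86 V, V_3 = 2.918 V, V_4 = 2.65 V
  V_5 = 2.561 V, V_6 = 1.425 V, V_7 = 1.412 V, V_8 = 2.346 V
  V_9 = 2.346 V, V_10 = 1.452 V
Part 1:
  Read off the nodal solution: V_7 = 1.412 V
Part 2:
  I_R1 = (V_0 - V_1)/R1 = (5 - 4.037)/270 = 0.003567 A
  Magnitude: I_R1 = 0.003567 A
Part 3:
  I_R14 = (V_4 - V_8)/R14 = (2.65 - 2.346)/33000 = 0.000009194 A
  P_R14 = I_R14² × R14 = (0.000009194)² × 33000 = 0.00000279 W

Final answers:
1. V_7 = 1.412 V
2. I_R1 = 0.003567 A
3. P_R14 = 2.79e-06 W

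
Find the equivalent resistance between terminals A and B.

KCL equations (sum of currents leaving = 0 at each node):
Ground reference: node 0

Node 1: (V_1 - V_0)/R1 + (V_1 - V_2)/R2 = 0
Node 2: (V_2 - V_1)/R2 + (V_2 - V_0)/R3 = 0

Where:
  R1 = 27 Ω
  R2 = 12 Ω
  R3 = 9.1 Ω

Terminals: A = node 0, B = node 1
Reduce the network between node 0 (A) and node 1 (B) by series/parallel combination:
  Rs1 = R3 + R2 (series, joined only at node 2) = 9.1 + 12 = 21.1 Ω
  Rp1 = R1 ‖ Rs1 (parallel, both between nodes 0 and 1) = 1/(1/27 + 1/21.1) = 11.84 Ω
R_eq = 11.84 Ω

Final answer: 11.84 Ω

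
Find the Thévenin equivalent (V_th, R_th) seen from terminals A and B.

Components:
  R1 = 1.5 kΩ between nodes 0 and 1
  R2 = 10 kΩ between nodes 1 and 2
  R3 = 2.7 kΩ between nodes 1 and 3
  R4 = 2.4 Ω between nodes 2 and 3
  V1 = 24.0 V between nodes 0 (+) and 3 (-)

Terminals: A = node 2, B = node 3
Step 1 — V_th is the open-circuit voltage V_A - V_B (nothing connected across the terminals).
Nodal analysis, taking node 3 as the 0 V reference.
Source V1 fixes V_0 = 24 V.
KCL at each unknown node (sum of currents leaving = 0; resistances in Ω):
  Node 1: (V_1 - 24)/1500 + (V_1 - V_2)/10000 + (V_1 - 0)/2700 = 0
  Node 2: (V_2 - V_1)/10000 + (V_2 - 0)/2.4 = 0
Collecting terms (coefficients in siemens):
  0.001137·V_1 - 0.0001·V_2 = 0.016
  0.4168·V_2 - 0.0001·V_1 = 0
Determinant D = (0.001137)(0.4168) - (-0.0001)(-0.0001) = 0.0004739
V_1 = [(0.016)(0.4168) - (-0.0001)(0)]/D = 14.07 V
V_2 = [(0.001137)(0) - (0.016)(-0.0001)]/D = 0.003376 V
V_th = V_2 - V_3 = 0.003376 - 0 = 0.003376 V
Step 2 — R_th: zero the source — replace V1 by a short circuit (node 3 merges into node 0) — and find the resistance seen between A (node 2) and B (node 0).
Reduce the network between node 2 (A) and node 0 (B) by series/parallel combination:
  Rp1 = R1 ‖ R3 (parallel, both between nodes 0 and 1) = 1/(1/1500 + 1/2700) = 964.3 Ω
  Rs1 = R2 + Rp1 (series, joined only at node 1) = 10000 + 964.3 = 10960 Ω
  Rp2 = R4 ‖ Rs1 (parallel, both between nodes 0 and 2) = 1/(1/2.4 + 1/10960) = 2.399 Ω
R_th = 2.399 Ω

Final answer: V_th = 0.003376 V, R_th = 2.399 Ω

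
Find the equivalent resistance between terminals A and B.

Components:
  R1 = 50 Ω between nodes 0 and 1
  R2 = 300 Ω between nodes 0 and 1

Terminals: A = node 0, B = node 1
Reduce the network between node 0 (A) and node 1 (B) by series/parallel combination:
  Rp1 = R1 ‖ R2 (parallel, both between nodes 0 and 1) = 1/(1/50 + 1/300) = 42.86 Ω
R_eq = 42.86 Ω

Final answer: 42.86 Ω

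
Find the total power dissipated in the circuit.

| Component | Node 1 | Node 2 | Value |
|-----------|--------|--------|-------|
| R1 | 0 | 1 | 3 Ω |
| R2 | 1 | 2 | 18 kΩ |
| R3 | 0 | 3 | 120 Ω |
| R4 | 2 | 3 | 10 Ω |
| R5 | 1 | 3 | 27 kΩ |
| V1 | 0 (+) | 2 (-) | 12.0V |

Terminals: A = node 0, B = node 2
Nodal analysis, taking node 2 as the 0 V reference.
Source V1 fixes V_0 = 12 V.
KCL at each unknown node (sum of currents leaving = 0; resistances in Ω):
  Node 1: (V_1 - 12)/3 + (V_1 - 0)/18000 + (V_1 - V_3)/27000 = 0
  Node 3: (V_3 - 12)/120 + (V_3 - 0)/10 + (V_3 - V_1)/27000 = 0
Collecting terms (coefficients in siemens):
  0.3334·V_1 - 0.00003704·V_3 = 4
  0.1084·V_3 - 0.00003704·V_1 = 0.1
Determinant D = (0.3334)(0.1084) - (-0.00003704)(-0.00003704) = 0.03613
V_1 = [(4)(0.1084) - (-0.00003704)(0.1)]/D = 12 V
V_3 = [(0.3334)(0.1) - (4)(-0.00003704)]/D = 0.9269 V
Power in each resistor, P = (ΔV)²/R:
  P_R1 = (12 - 12)²/3 = 0.000003476 W
  P_R2 = (12 - 0)²/18000 = 0.007996 W
  P_R3 = (12 - 0.9269)²/120 = 1.022 W
  P_R4 = (0 - 0.9269)²/10 = 0.08591 W
  P_R5 = (12 - 0.9269)²/27000 = 0.004539 W
P_total = P_R1 + P_R2 + P_R3 + P_R4 + P_R5 = 1.12 W

Final answer: 1.12 W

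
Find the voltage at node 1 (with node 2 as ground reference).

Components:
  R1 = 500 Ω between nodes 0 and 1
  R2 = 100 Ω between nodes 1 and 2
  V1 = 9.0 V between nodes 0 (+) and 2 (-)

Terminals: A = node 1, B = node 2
Nodal analysis, taking node 2 as the 0 V reference.
Source V1 fixes V_0 = 9 V.
KCL at each unknown node (sum of currents leaving = 0; resistances in Ω):
  Node 1: (V_1 - 9)/500 + (V_1 - 0)/100 = 0
Collecting terms: 0.012 × V_1 = 0.018  =>  V_1 = 1.5 V
The requested potential is V_1 = 1.5 V.

Final answer: V_1 = 1.5 V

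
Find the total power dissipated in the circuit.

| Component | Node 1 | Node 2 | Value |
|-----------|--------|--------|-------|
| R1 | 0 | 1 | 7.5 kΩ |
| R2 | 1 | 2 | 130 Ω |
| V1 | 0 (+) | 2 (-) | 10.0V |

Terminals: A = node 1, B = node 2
Nodal analysis, taking node 2 as the 0 V reference.
Source V1 fixes V_0 = 10 V.
KCL at each unknown node (sum of currents leaving = 0; resistances in Ω):
  Node 1: (V_1 - 10)/7500 + (V_1 - 0)/130 = 0
Collecting terms: 0.007826 × V_1 = 0.001333  =>  V_1 = 0.1704 V
Power in each resistor, P = (ΔV)²/R:
  P_R1 = (10 - 0.1704)²/7500 = 0.01288 W
  P_R2 = (0.1704 - 0)²/130 = 0.0002233 W
P_total = P_R1 + P_R2 = 0.01311 W

Final answer: 0.01311 W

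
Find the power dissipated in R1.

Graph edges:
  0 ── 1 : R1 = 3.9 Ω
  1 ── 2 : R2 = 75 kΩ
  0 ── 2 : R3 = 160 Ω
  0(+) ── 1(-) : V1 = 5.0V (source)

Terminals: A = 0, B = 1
Nodal analysis, taking node 1 as the 0 V reference.
Source V1 fixes V_0 = 5 V.
KCL at each unknown node (sum of currents leaving = 0; resistances in Ω):
  Node 2: (V_2 - 0)/75000 + (V_2 - 5)/160 = 0
Collecting terms: 0.006263 × V_2 = 0.03125  =>  V_2 = 4.989 V
I_R1 = (V_0 - V_1)/R1 = (5 - 0)/3.9 = 1.282 A
P_R1 = I_R1² × R1 = (1.282)² × 3.9 = 6.41 W

Final answer: 6.41 W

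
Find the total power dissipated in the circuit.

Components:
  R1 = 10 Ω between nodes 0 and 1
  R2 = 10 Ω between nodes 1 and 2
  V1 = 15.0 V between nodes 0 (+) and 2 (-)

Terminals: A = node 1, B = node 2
Nodal analysis, taking node 2 as the 0 V reference.
Source V1 fixes V_0 = 15 V.
KCL at each unknown node (sum of currents leaving = 0; resistances in Ω):
  Node 1: (V_1 - 15)/10 + (V_1 - 0)/10 = 0
Collecting terms: 0.2 × V_1 = 1.5  =>  V_1 = 7.5 V
Power in each resistor, P = (ΔV)²/R:
  P_R1 = (15 - 7.5)²/10 = 5.625 W
  P_R2 = (7.5 - 0)²/10 = 5.625 W
P_total = P_R1 + P_R2 = 11.25 W

Final answer: 11.25 W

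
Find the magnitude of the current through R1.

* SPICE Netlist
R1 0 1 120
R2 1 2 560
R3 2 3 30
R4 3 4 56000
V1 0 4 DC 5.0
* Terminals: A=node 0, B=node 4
Nodal analysis, taking node 4 as the 0 V reference.
Source V1 fixes V_0 = 5 V.
KCL at each unknown node (sum of currents leaving = 0; resistances in Ω):
  Node 1: (V_1 - 5)/120 + (V_1 - V_2)/560 = 0
  Node 2: (V_2 - V_1)/560 + (V_2 - V_3)/30 = 0
  Node 3: (V_3 - V_2)/30 + (V_3 - 0)/56000 = 0
Collecting terms (coefficients in siemens):
  0.01012·V_1 - 0.001786·V_2 = 0.04167
  0.03512·V_2 - 0.001786·V_1 - 0.03333·V_3 = 0
  0.03335·V_3 - 0.03333·V_2 = 0
Solving these 3 simultaneous equations (Gaussian elimination) gives:
  V_1 = 4.989 V, V_2 = 4.94 V, V_3 = 4.937 V
I_R1 = (V_0 - V_1)/R1 = (5 - 4.989)/120 = 0.00008817 A
|I_R1| = 0.00008817 A

Final answer: |I_R1| = 8.817e-05 A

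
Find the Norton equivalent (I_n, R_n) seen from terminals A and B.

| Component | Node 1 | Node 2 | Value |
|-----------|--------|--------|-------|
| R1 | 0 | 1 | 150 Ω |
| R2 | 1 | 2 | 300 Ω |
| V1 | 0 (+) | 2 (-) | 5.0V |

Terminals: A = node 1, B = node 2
Find the Thévenin equivalent first; then I_n = V_th/R_th and R_n = R_th.
Step 1 — V_th is the open-circuit voltage V_A - V_B (nothing connected across the terminals).
Nodal analysis, taking node 2 as the 0 V reference.
Source V1 fixes V_0 = 5 V.
KCL at each unknown node (sum of currents leaving = 0; resistances in Ω):
  Node 1: (V_1 - 5)/150 + (V_1 - 0)/300 = 0
Collecting terms: 0.01 × V_1 = 0.03333  =>  V_1 = 3.333 V
V_th = V_1 - V_2 = 3.333 - 0 = 3.333 V
Step 2 — R_th: zero the source — replace V1 by a short circuit (node 2 merges into node 0) — and find the resistance seen between A (node 1) and B (node 0).
Reduce the network between node 1 (A) and node 0 (B) by series/parallel combination:
  Rp1 = R1 ‖ R2 (parallel, both between nodes 0 and 1) = 1/(1/150 + 1/300) = 100 Ω
R_th = 100 Ω
I_n = V_th/R_th = 3.333/100 = 0.03333 A, and R_n = R_th = 100 Ω

Final answer: I_n = 0.03333 A, R_n = 100 Ω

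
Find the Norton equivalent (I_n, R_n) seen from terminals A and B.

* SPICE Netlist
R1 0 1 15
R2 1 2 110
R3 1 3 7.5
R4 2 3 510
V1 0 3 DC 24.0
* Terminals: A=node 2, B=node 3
Find the Thévenin equivalent first; then I_n = V_th/R_th and R_n = R_th.
Step 1 — V_th is the open-circuit voltage V_A - V_B (nothing connected across the terminals).
Nodal analysis, taking node 3 as the 0 V reference.
Source V1 fixes V_0 = 24 V.
KCL at each unknown node (sum of currents leaving = 0; resistances in Ω):
  Node 1: (V_1 - 24)/15 + (V_1 - V_2)/110 + (V_1 - 0)/7.5 = 0
  Node 2: (V_2 - V_1)/110 + (V_2 - 0)/510 = 0
Collecting terms (coefficients in siemens):
  0.2091·V_1 - 0.009091·V_2 = 1.6
  0.01105·V_2 - 0.009091·V_1 = 0
Determinant D = (0.2091)(0.01105) - (-0.009091)(-0.009091) = 0.002228
V_1 = [(1.6)(0.01105) - (-0.009091)(0)]/D = 7.936 V
V_2 = [(0.2091)(0) - (1.6)(-0.009091)]/D = 6.528 V
V_th = V_2 - V_3 = 6.528 - 0 = 6.528 V
Step 2 — R_th: zero the source — replace V1 by a short circuit (node 3 merges into node 0) — and find the resistance seen between A (node 2) and B (node 0).
Reduce the network between node 2 (A) and node 0 (B) by series/parallel combination:
  Rp1 = R1 ‖ R3 (parallel, both between nodes 0 and 1) = 1/(1/15 + 1/7.5) = 5 Ω
  Rs1 = R2 + Rp1 (series, joined only at node 1) = 110 + 5 = 115 Ω
  Rp2 = R4 ‖ Rs1 (parallel, both between nodes 0 and 2) = 1/(1/510 + 1/115) = 93.84 Ω
R_th = 93.84 Ω
I_n = V_th/R_th = 6.528/93.84 = 0.06957 A, and R_n = R_th = 93.84 Ω

Final answer: I_n = 0.06957 A, R_n = 93.84 Ω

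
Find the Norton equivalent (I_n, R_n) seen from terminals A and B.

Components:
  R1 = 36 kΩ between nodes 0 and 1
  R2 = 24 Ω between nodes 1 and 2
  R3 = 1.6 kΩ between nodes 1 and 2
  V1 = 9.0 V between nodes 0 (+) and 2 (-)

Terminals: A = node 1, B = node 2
Find the Thévenin equivalent first; then I_n = V_th/R_th and R_n = R_th.
Step 1 — V_th is the open-circuit voltage V_A - V_B (nothing connected across the terminals).
Nodal analysis, taking node 2 as the 0 V reference.
Source V1 fixes V_0 = 9 V.
KCL at each unknown node (sum of currents leaving = 0; resistances in Ω):
  Node 1: (V_1 - 9)/36000 + (V_1 - 0)/24 + (V_1 - 0)/1600 = 0
Collecting terms: 0.04232 × V_1 = 0.00025  =>  V_1 = 0.005907 V
V_th = V_1 - V_2 = 0.005907 - 0 = 0.005907 V
Step 2 — R_th: zero the source — replace V1 by a short circuit (node 2 merges into node 0) — and find the resistance seen between A (node 1) and B (node 0).
Reduce the network between node 1 (A) and node 0 (B) by series/parallel combination:
  Rp1 = R1 ‖ R2 ‖ R3 (parallel, all between nodes 0 and 1) = 1/(1/36000 + 1/24 + 1/1600) = 23.63 Ω
R_th = 23.63 Ω
I_n = V_th/R_th = 0.005907/23.63 = 0.00025 A, and R_n = R_th = 23.63 Ω

Final answer: I_n = 0.00025 A, R_n = 23.63 Ω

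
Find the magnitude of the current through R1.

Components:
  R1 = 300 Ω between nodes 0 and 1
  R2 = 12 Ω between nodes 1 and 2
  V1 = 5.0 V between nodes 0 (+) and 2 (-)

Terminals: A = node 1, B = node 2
Nodal analysis, taking node 2 as the 0 V reference.
Source V1 fixes V_0 = 5 V.
KCL at each unknown node (sum of currents leaving = 0; resistances in Ω):
  Node 1: (V_1 - 5)/300 + (V_1 - 0)/12 = 0
Collecting terms: 0.08667 × V_1 = 0.01667  =>  V_1 = 0.1923 V
I_R1 = (V_0 - V_1)/R1 = (5 - 0.1923)/300 = 0.01603 A
|I_R1| = 0.01603 A

Final answer: |I_R1| = 0.01603 A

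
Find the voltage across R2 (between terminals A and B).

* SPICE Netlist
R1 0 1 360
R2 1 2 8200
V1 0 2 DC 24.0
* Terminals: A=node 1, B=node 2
R1 and R2 are in series across V1 (node 0 → node 1 → node 2), and the output A–B is taken across R2, so this is a voltage divider.
Series current: I = V1/(R1 + R2) = 24/(360 + 8200) = 24/8560 = 0.002804 A
V_R2 = I × R2 = V1 × R2/(R1 + R2) = 24 × 8200/8560 = 22.99 V

Final answer: 22.99 V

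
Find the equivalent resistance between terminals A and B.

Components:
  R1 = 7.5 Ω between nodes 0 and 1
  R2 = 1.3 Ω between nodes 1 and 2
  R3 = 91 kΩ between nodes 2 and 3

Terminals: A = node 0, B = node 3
Reduce the network between node 0 (A) and node 3 (B) by series/parallel combination:
  Rs1 = R1 + R2 (series, joined only at node 1) = 7.5 + 1.3 = 8.8 Ω
  Rs2 = R3 + Rs1 (series, joined only at node 2) = 91000 + 8.8 = 91010 Ω
R_eq = 91.01 kΩ

Final answer: 91.01 kΩ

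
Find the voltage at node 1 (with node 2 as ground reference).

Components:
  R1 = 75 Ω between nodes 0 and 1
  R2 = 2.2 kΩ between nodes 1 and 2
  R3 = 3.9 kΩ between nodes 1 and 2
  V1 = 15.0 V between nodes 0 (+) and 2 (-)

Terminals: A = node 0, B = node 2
Nodal analysis, taking node 2 as the 0 V reference.
Source V1 fixes V_0 = 15 V.
KCL at each unknown node (sum of currents leaving = 0; resistances in Ω):
  Node 1: (V_1 - 15)/75 + (V_1 - 0)/2200 + (V_1 - 0)/3900 = 0
Collecting terms: 0.01404 × V_1 = 0.2  =>  V_1 = 14.24 V
The requested potential is V_1 = 14.24 V.

Final answer: V_1 = 14.24 V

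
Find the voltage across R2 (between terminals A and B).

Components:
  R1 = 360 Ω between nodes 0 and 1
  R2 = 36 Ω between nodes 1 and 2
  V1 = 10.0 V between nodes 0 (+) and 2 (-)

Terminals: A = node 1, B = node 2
R1 and R2 are in series across V1 (node 0 → node 1 → node 2), and the output A–B is taken across R2, so this is a voltage divider.
Series current: I = V1/(R1 + R2) = 10/(360 + 36) = 10/396 = 0.02525 A
V_R2 = I × R2 = V1 × R2/(R1 + R2) = 10 × 36/396 = 0.9091 V

Final answer: 0.9091 V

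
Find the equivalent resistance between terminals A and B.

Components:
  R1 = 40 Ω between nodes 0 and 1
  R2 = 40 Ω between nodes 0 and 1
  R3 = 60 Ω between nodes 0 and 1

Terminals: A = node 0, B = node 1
Reduce the network between node 0 (A) and node 1 (B) by series/parallel combination:
  Rp1 = R1 ‖ R2 ‖ R3 (parallel, all between nodes 0 and 1) = 1/(1/40 + 1/40 + 1/60) = 15 Ω
R_eq = 15 Ω

Final answer: 15 Ω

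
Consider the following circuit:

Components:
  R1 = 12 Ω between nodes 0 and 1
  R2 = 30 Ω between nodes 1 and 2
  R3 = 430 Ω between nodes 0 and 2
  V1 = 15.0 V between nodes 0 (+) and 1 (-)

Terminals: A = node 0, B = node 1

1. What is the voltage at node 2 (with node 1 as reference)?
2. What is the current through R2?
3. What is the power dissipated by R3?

Nodal analysis, taking node 1 as the 0 V reference.
Source V1 fixes V_0 = 15 V.
KCL at each unknown node (sum of currents leaving = 0; resistances in Ω):
  Node 2: (V_2 - 0)/30 + (V_2 - 15)/430 = 0
Collecting terms: 0.03566 × V_2 = 0.03488  =>  V_2 = 0.9783 V
Part 1:
  Read off the nodal solution: V_2 = 0.9783 V
Part 2:
  I_R2 = (V_1 - V_2)/R2 = (0 - 0.9783)/30 = -0.03261 A
  Magnitude: I_R2 = 0.03261 A
Part 3:
  I_R3 = (V_0 - V_2)/R3 = (15 - 0.9783)/430 = 0.03261 A
  P_R3 = I_R3² × R3 = (0.03261)² × 430 = 0.4572 W

Final answers:
1. V_2 = 0.9783 V
2. I_R2 = 0.03261 A
3. P_R3 = 0.4572 W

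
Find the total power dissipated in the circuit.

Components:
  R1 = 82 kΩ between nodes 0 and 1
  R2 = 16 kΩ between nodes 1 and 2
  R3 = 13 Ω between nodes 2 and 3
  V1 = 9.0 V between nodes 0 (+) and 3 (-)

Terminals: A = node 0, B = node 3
Nodal analysis, taking node 3 as the 0 V reference.
Source V1 fixes V_0 = 9 V.
KCL at each unknown node (sum of currents leaving = 0; resistances in Ω):
  Node 1: (V_1 - 9)/82000 + (V_1 - V_2)/16000 = 0
  Node 2: (V_2 - V_1)/16000 + (V_2 - 0)/13 = 0
Collecting terms (coefficients in siemens):
  0.0000747·V_1 - 0.0000625·V_2 = 0.0001098
  0.07699·V_2 - 0.0000625·V_1 = 0
Determinant D = (0.0000747)(0.07699) - (-0.0000625)(-0.0000625) = 0.000005747
V_1 = [(0.0001098)(0.07699) - (-0.0000625)(0)]/D = 1.47 V
V_2 = [(0.0000747)(0) - (0.0001098)(-0.0000625)]/D = 0.001194 V
Power in each resistor, P = (ΔV)²/R:
  P_R1 = (9 - 1.47)²/82000 = 0.0006914 W
  P_R2 = (1.47 - 0.001194)²/16000 = 0.0001349 W
  P_R3 = (0.001194 - 0)²/13 = 0.0000001096 W
P_total = P_R1 + P_R2 + P_R3 = 0.0008264 W

Final answer: 0.0008264 W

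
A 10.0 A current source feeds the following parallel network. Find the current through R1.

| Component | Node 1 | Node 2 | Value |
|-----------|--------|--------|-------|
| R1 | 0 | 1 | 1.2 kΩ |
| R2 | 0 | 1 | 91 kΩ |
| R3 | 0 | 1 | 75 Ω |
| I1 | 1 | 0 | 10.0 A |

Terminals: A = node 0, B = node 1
All resistors sit directly between nodes 0 and 1, so they are in parallel and share one voltage V; the full source current 10 A splits among them.
1/R_par = 1/1200 + 1/91000 + 1/75 = 0.01418 S  =>  R_par = 70.53 Ω
V = I × R_par = 10 × 70.53 = 705.3 V
I_R1 = V/R1 = 705.3/1200 = 0.5878 A

Final answer: 0.5878 A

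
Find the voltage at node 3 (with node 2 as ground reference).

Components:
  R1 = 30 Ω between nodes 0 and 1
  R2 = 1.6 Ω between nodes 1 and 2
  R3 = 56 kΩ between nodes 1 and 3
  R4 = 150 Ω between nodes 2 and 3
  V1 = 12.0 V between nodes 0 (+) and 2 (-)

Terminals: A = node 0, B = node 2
Nodal analysis, taking node 2 as the 0 V reference.
Source V1 fixes V_0 = 12 V.
KCL at each unknown node (sum of currents leaving = 0; resistances in Ω):
  Node 1: (V_1 - 12)/30 + (V_1 - 0)/1.6 + (V_1 - V_3)/56000 = 0
  Node 3: (V_3 - V_1)/56000 + (V_3 - 0)/150 = 0
Collecting terms (coefficients in siemens):
  0.6584·V_1 - 0.00001786·V_3 = 0.4
  0.006685·V_3 - 0.00001786·V_1 = 0
Determinant D = (0.6584)(0.006685) - (-0.00001786)(-0.00001786) = 0.004401
V_1 = [(0.4)(0.006685) - (-0.00001786)(0)]/D = 0.6076 V
V_3 = [(0.6584)(0) - (0.4)(-0.00001786)]/D = 0.001623 V
The requested potential is V_3 = 0.001623 V.

Final answer: V_3 = 0.001623 V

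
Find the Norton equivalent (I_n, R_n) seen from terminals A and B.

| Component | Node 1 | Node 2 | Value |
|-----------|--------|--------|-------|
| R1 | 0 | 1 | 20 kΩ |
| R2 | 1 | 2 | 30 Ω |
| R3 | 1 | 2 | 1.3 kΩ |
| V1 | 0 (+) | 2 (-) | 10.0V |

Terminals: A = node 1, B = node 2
Find the Thévenin equivalent first; then I_n = V_th/R_th and R_n = R_th.
Step 1 — V_th is the open-circuit voltage V_A - V_B (nothing connected across the terminals).
Nodal analysis, taking node 2 as the 0 V reference.
Source V1 fixes V_0 = 10 V.
KCL at each unknown node (sum of currents leaving = 0; resistances in Ω):
  Node 1: (V_1 - 10)/20000 + (V_1 - 0)/30 + (V_1 - 0)/1300 = 0
Collecting terms: 0.03415 × V_1 = 0.0005  =>  V_1 = 0.01464 V
V_th = V_1 - V_2 = 0.01464 - 0 = 0.01464 V
Step 2 — R_th: zero the source — replace V1 by a short circuit (node 2 merges into node 0) — and find the resistance seen between A (node 1) and B (node 0).
Reduce the network between node 1 (A) and node 0 (B) by series/parallel combination:
  Rp1 = R1 ‖ R2 ‖ R3 (parallel, all between nodes 0 and 1) = 1/(1/20000 + 1/30 + 1/1300) = 29.28 Ω
R_th = 29.28 Ω
I_n = V_th/R_th = 0.01464/29.28 = 0.0005 A, and R_n = R_th = 29.28 Ω

Final answer: I_n = 0.0005 A, R_n = 29.28 Ω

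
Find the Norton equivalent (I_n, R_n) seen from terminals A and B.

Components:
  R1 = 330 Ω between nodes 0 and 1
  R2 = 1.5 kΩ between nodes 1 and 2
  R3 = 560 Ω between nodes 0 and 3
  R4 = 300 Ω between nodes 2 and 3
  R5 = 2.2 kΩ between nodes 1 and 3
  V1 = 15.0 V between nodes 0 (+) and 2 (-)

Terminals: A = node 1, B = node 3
Find the Thévenin equivalent first; then I_n = V_th/R_th and R_n = R_th.
Step 1 — V_th is the open-circuit voltage V_A - V_B (nothing connected across the terminals).
Nodal analysis, taking node 2 as the 0 V reference.
Source V1 fixes V_0 = 15 V.
KCL at each unknown node (sum of currents leaving = 0; resistances in Ω):
  Node 1: (V_1 - 15)/330 + (V_1 - 0)/1500 + (V_1 - V_3)/2200 = 0
  Node 3: (V_3 - 15)/560 + (V_3 - 0)/300 + (V_3 - V_1)/2200 = 0
Collecting terms (coefficients in siemens):
  0.004152·V_1 - 0.0004545·V_3 = 0.04545
  0.005574·V_3 - 0.0004545·V_1 = 0.02679
Determinant D = (0.004152)(0.005574) - (-0.0004545)(-0.0004545) = 0.00002293
V_1 = [(0.04545)(0.005574) - (-0.0004545)(0.02679)]/D = 11.58 V
V_3 = [(0.004152)(0.02679) - (0.04545)(-0.0004545)]/D = 5.75 V
V_th = V_1 - V_3 = 11.58 - 5.75 = 5.828 V
Step 2 — R_th: zero the source — replace V1 by a short circuit (node 2 merges into node 0) — and find the resistance seen between A (node 1) and B (node 3).
Reduce the network between node 1 (A) and node 3 (B) by series/parallel combination:
  Rp1 = R1 ‖ R2 (parallel, both between nodes 0 and 1) = 1/(1/330 + 1/1500) = 270.5 Ω
  Rp2 = R3 ‖ R4 (parallel, both between nodes 0 and 3) = 1/(1/560 + 1/300) = 195.3 Ω
  Rs1 = Rp1 + Rp2 (series, joined only at node 0) = 270.5 + 195.3 = 465.8 Ω
  Rp3 = R5 ‖ Rs1 (parallel, both between nodes 1 and 3) = 1/(1/2200 + 1/465.8) = 384.4 Ω
R_th = 384.4 Ω
I_n = V_th/R_th = 5.828/384.4 = 0.01516 A, and R_n = R_th = 384.4 Ω

Final answer: I_n = 0.01516 A, R_n = 384.4 Ω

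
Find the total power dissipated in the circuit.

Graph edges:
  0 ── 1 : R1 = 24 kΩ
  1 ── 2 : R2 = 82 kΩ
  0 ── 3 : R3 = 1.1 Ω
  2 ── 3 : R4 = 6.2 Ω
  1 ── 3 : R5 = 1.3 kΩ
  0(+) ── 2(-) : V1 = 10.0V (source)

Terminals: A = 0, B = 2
Nodal analysis, taking node 2 as the 0 V reference.
Source V1 fixes V_0 = 10 V.
KCL at each unknown node (sum of currents leaving = 0; resistances in Ω):
  Node 1: (V_1 - 10)/24000 + (V_1 - 0)/82000 + (V_1 - V_3)/1300 = 0
  Node 3: (V_3 - 10)/1.1 + (V_3 - 0)/6.2 + (V_3 - V_1)/1300 = 0
Collecting terms (coefficients in siemens):
  0.0008231·V_1 - 0.0007692·V_3 = 0.0004167
  1.071·V_3 - 0.0007692·V_1 = 9.091
Determinant D = (0.0008231)(1.071) - (-0.0007692)(-0.0007692) = 0.0008811
V_1 = [(0.0004167)(1.071) - (-0.0007692)(9.091)]/D = 8.444 V
V_3 = [(0.0008231)(9.091) - (0.0004167)(-0.0007692)]/D = 8.493 V
Power in each resistor, P = (ΔV)²/R:
  P_R1 = (10 - 8.444)²/24000 = 0.0001009 W
  P_R2 = (8.444 - 0)²/82000 = 0.0008694 W
  P_R3 = (10 - 8.493)²/1.1 = 2.064 W
  P_R4 = (0 - 8.493)²/6.2 = 11.63 W
  P_R5 = (8.444 - 8.493)²/1300 = 0.000001889 W
P_total = P_R1 + P_R2 + P_R3 + P_R4 + P_R5 = 13.7 W

Final answer: 13.7 W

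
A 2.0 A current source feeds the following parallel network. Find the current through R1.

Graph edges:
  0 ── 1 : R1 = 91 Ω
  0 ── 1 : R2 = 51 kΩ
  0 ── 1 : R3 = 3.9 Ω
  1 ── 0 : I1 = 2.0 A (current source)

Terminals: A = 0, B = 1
All resistors sit directly between nodes 0 and 1, so they are in parallel and share one voltage V; the full source current 2 A splits among them.
1/R_par = 1/91 + 1/51000 + 1/3.9 = 0.2674 S  =>  R_par = 3.739 Ω
V = I × R_par = 2 × 3.739 = 7.479 V
I_R1 = V/R1 = 7.479/91 = 0.08219 A

Final answer: 0.08219 A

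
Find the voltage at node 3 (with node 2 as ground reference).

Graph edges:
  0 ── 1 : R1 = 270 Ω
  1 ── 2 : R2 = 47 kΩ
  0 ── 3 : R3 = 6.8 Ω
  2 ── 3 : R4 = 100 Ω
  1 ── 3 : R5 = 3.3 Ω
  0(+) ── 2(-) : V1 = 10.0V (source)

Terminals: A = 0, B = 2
Nodal analysis, taking node 2 as the 0 V reference.
Source V1 fixes V_0 = 10 V.
KCL at each unknown node (sum of currents leaving = 0; resistances in Ω):
  Node 1: (V_1 - 10)/270 + (V_1 - 0)/47000 + (V_1 - V_3)/3.3 = 0
  Node 3: (V_3 - 10)/6.8 + (V_3 - 0)/100 + (V_3 - V_1)/3.3 = 0
Collecting terms (coefficients in siemens):
  0.3068·V_1 - 0.303·V_3 = 0.03704
  0.4601·V_3 - 0.303·V_1 = 1.471
Determinant D = (0.3068)(0.4601) - (-0.303)(-0.303) = 0.04931
V_1 = [(0.03704)(0.4601) - (-0.303)(1.471)]/D = 9.383 V
V_3 = [(0.3068)(1.471) - (0.03704)(-0.303)]/D = 9.377 V
The requested potential is V_3 = 9.377 V.

Final answer: V_3 = 9.377 V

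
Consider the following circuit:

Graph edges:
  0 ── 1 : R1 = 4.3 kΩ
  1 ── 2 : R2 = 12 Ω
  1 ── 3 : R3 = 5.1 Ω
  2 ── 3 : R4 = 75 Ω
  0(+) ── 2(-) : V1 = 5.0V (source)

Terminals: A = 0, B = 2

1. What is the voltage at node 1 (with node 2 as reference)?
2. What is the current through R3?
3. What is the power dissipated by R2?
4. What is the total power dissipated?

Nodal analysis, taking node 2 as the 0 V reference.
Source V1 fixes V_0 = 5 V.
KCL at each unknown node (sum of currents leaving = 0; resistances in Ω):
  Node 1: (V_1 - 5)/4300 + (V_1 - 0)/12 + (V_1 - V_3)/5.1 = 0
  Node 3: (V_3 - V_1)/5.1 + (V_3 - 0)/75 = 0
Collecting terms (coefficients in siemens):
  0.2796·V_1 - 0.1961·V_3 = 0.001163
  0.2094·V_3 - 0.1961·V_1 = 0
Determinant D = (0.2796)(0.2094) - (-0.1961)(-0.1961) = 0.02011
V_1 = [(0.001163)(0.2094) - (-0.1961)(0)]/D = 0.01211 V
V_3 = [(0.2796)(0) - (0.001163)(-0.1961)]/D = 0.01134 V
Part 1:
  Read off the nodal solution: V_1 = 0.01211 V
Part 2:
  I_R3 = (V_1 - V_3)/R3 = (0.01211 - 0.01134)/5.1 = 0.0001511 A
  Magnitude: I_R3 = 0.0001511 A
Part 3:
  I_R2 = (V_1 - V_2)/R2 = (0.01211 - 0)/12 = 0.001009 A
  P_R2 = I_R2² × R2 = (0.001009)² × 12 = 0.00001221 W
Part 4:
  Power in each resistor, P = (ΔV)²/R:
    P_R1 = (5 - 0.01211)²/4300 = 0.005786 W
    P_R2 = (0.01211 - 0)²/12 = 0.00001221 W
    P_R3 = (0.01211 - 0.01134)²/5.1 = 0.0000001165 W
    P_R4 = (0 - 0.01134)²/75 = 0.000001713 W
  P_total = P_R1 + P_R2 + P_R3 + P_R4 = 0.0058 W

Final answers:
1. V_1 = 0.01211 V
2. I_R3 = 0.0001511 A
3. P_R2 = 1.221e-05 W
4. P_total = 0.0058 W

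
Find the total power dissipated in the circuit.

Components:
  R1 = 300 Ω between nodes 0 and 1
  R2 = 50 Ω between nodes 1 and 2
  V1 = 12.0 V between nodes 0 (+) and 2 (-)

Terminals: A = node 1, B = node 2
Nodal analysis, taking node 2 as the 0 V reference.
Source V1 fixes V_0 = 12 V.
KCL at each unknown node (sum of currents leaving = 0; resistances in Ω):
  Node 1: (V_1 - 12)/300 + (V_1 - 0)/50 = 0
Collecting terms: 0.02333 × V_1 = 0.04  =>  V_1 = 1.714 V
Power in each resistor, P = (ΔV)²/R:
  P_R1 = (12 - 1.714)²/300 = 0.3527 W
  P_R2 = (1.714 - 0)²/50 = 0.05878 W
P_total = P_R1 + P_R2 = 0.4114 W

Final answer: 0.4114 W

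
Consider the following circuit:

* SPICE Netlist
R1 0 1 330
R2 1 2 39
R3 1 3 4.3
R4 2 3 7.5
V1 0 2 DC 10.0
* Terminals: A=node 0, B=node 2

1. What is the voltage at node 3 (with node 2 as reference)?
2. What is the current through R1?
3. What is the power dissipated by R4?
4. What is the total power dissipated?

Nodal analysis, taking node 2 as the 0 V reference.
Source V1 fixes V_0 = 10 V.
KCL at each unknown node (sum of currents leaving = 0; resistances in Ω):
  Node 1: (V_1 - 10)/330 + (V_1 - 0)/39 + (V_1 - V_3)/4.3 = 0
  Node 3: (V_3 - V_1)/4.3 + (V_3 - 0)/7.5 = 0
Collecting terms (coefficients in siemens):
  0.2612·V_1 - 0.2326·V_3 = 0.0303
  0.3659·V_3 - 0.2326·V_1 = 0
Determinant D = (0.2612)(0.3659) - (-0.2326)(-0.2326) = 0.0415
V_1 = [(0.0303)(0.3659) - (-0.2326)(0)]/D = 0.2672 V
V_3 = [(0.2612)(0) - (0.0303)(-0.2326)]/D = 0.1698 V
Part 1:
  Read off the nodal solution: V_3 = 0.1698 V
Part 2:
  I_R1 = (V_0 - V_1)/R1 = (10 - 0.2672)/330 = 0.02949 A
  Magnitude: I_R1 = 0.02949 A
Part 3:
  I_R4 = (V_2 - V_3)/R4 = (0 - 0.1698)/7.5 = -0.02264 A
  P_R4 = I_R4² × R4 = (-0.02264)² × 7.5 = 0.003845 W
Part 4:
  Power in each resistor, P = (ΔV)²/R:
    P_R1 = (10 - 0.2672)²/330 = 0.2871 W
    P_R2 = (0.2672 - 0)²/39 = 0.00183 W
    P_R3 = (0.2672 - 0.1698)²/4.3 = 0.002205 W
    P_R4 = (0 - 0.1698)²/7.5 = 0.003845 W
  P_total = P_R1 + P_R2 + P_R3 + P_R4 = 0.2949 W

Final answers:
1. V_3 = 0.1698 V
2. I_R1 = 0.02949 A
3. P_R4 = 0.003845 W
4. P_total = 0.2949 W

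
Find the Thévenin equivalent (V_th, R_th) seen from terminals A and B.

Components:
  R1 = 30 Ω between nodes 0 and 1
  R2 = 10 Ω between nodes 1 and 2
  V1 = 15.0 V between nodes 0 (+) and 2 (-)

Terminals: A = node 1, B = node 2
Step 1 — V_th is the open-circuit voltage V_A - V_B (nothing connected across the terminals).
Nodal analysis, taking node 2 as the 0 V reference.
Source V1 fixes V_0 = 15 V.
KCL at each unknown node (sum of currents leaving = 0; resistances in Ω):
  Node 1: (V_1 - 15)/30 + (V_1 - 0)/10 = 0
Collecting terms: 0.1333 × V_1 = 0.5  =>  V_1 = 3.75 V
V_th = V_1 - V_2 = 3.75 - 0 = 3.75 V
Step 2 — R_th: zero the source — replace V1 by a short circuit (node 2 merges into node 0) — and find the resistance seen between A (node 1) and B (node 0).
Reduce the network between node 1 (A) and node 0 (B) by series/parallel combination:
  Rp1 = R1 ‖ R2 (parallel, both between nodes 0 and 1) = 1/(1/30 + 1/10) = 7.5 Ω
R_th = 7.5 Ω

Final answer: V_th = 3.75 V, R_th = 7.5 Ω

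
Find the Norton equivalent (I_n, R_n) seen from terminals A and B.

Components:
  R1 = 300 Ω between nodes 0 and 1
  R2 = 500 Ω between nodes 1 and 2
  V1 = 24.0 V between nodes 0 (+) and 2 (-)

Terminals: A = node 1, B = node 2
Find the Thévenin equivalent first; then I_n = V_th/R_th and R_n = R_th.
Step 1 — V_th is the open-circuit voltage V_A - V_B (nothing connected across the terminals).
Nodal analysis, taking node 2 as the 0 V reference.
Source V1 fixes V_0 = 24 V.
KCL at each unknown node (sum of currents leaving = 0; resistances in Ω):
  Node 1: (V_1 - 24)/300 + (V_1 - 0)/500 = 0
Collecting terms: 0.005333 × V_1 = 0.08  =>  V_1 = 15 V
V_th = V_1 - V_2 = 15 - 0 = 15 V
Step 2 — R_th: zero the source — replace V1 by a short circuit (node 2 merges into node 0) — and find the resistance seen between A (node 1) and B (node 0).
Reduce the network between node 1 (A) and node 0 (B) by series/parallel combination:
  Rp1 = R1 ‖ R2 (parallel, both between nodes 0 and 1) = 1/(1/300 + 1/500) = 187.5 Ω
R_th = 187.5 Ω
I_n = V_th/R_th = 15/187.5 = 0.08 A, and R_n = R_th = 187.5 Ω

Final answer: I_n = 0.08 A, R_n = 187.5 Ω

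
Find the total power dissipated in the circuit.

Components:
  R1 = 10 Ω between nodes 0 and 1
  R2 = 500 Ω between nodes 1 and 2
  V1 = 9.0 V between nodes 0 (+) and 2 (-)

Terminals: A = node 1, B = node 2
Nodal analysis, taking node 2 as the 0 V reference.
Source V1 fixes V_0 = 9 V.
KCL at each unknown node (sum of currents leaving = 0; resistances in Ω):
  Node 1: (V_1 - 9)/10 + (V_1 - 0)/500 = 0
Collecting terms: 0.102 × V_1 = 0.9  =>  V_1 = 8.824 V
Power in each resistor, P = (ΔV)²/R:
  P_R1 = (9 - 8.824)²/10 = 0.003114 W
  P_R2 = (8.824 - 0)²/500 = 0.1557 W
P_total = P_R1 + P_R2 = 0.1588 W

Final answer: 0.1588 W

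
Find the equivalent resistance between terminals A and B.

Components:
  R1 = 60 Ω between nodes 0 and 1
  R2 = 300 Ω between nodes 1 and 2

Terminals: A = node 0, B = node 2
Reduce the network between node 0 (A) and node 2 (B) by series/parallel combination:
  Rs1 = R1 + R2 (series, joined only at node 1) = 60 + 300 = 360 Ω
R_eq = 360 Ω

Final answer: 360 Ω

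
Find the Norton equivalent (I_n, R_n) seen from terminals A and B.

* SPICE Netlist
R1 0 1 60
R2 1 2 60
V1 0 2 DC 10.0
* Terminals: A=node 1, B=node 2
Find the Thévenin equivalent first; then I_n = V_th/R_th and R_n = R_th.
Step 1 — V_th is the open-circuit voltage V_A - V_B (nothing connected across the terminals).
Nodal analysis, taking node 2 as the 0 V reference.
Source V1 fixes V_0 = 10 V.
KCL at each unknown node (sum of currents leaving = 0; resistances in Ω):
  Node 1: (V_1 - 10)/60 + (V_1 - 0)/60 = 0
Collecting terms: 0.03333 × V_1 = 0.1667  =>  V_1 = 5 V
V_th = V_1 - V_2 = 5 - 0 = 5 V
Step 2 — R_th: zero the source — replace V1 by a short circuit (node 2 merges into node 0) — and find the resistance seen between A (node 1) and B (node 0).
Reduce the network between node 1 (A) and node 0 (B) by series/parallel combination:
  Rp1 = R1 ‖ R2 (parallel, both between nodes 0 and 1) = 1/(1/60 + 1/60) = 30 Ω
R_th = 30 Ω
I_n = V_th/R_th = 5/30 = 0.1667 A, and R_n = R_th = 30 Ω

Final answer: I_n = 0.1667 A, R_n = 30 Ω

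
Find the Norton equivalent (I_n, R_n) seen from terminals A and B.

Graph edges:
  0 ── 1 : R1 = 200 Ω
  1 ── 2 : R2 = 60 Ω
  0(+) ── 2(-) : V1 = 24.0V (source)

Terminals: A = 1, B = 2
Find the Thévenin equivalent first; then I_n = V_th/R_th and R_n = R_th.
Step 1 — V_th is the open-circuit voltage V_A - V_B (nothing connected across the terminals).
Nodal analysis, taking node 2 as the 0 V reference.
Source V1 fixes V_0 = 24 V.
KCL at each unknown node (sum of currents leaving = 0; resistances in Ω):
  Node 1: (V_1 - 24)/200 + (V_1 - 0)/60 = 0
Collecting terms: 0.02167 × V_1 = 0.12  =>  V_1 = 5.538 V
V_th = V_1 - V_2 = 5.538 - 0 = 5.538 V
Step 2 — R_th: zero the source — replace V1 by a short circuit (node 2 merges into node 0) — and find the resistance seen between A (node 1) and B (node 0).
Reduce the network between node 1 (A) and node 0 (B) by series/parallel combination:
  Rp1 = R1 ‖ R2 (parallel, both between nodes 0 and 1) = 1/(1/200 + 1/60) = 46.15 Ω
R_th = 46.15 Ω
I_n = V_th/R_th = 5.538/46.15 = 0.12 A, and R_n = R_th = 46.15 Ω

Final answer: I_n = 0.12 A, R_n = 46.15 Ω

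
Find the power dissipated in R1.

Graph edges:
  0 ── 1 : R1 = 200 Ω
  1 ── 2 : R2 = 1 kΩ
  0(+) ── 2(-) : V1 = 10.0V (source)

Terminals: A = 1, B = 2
Nodal analysis, taking node 2 as the 0 V reference.
Source V1 fixes V_0 = 10 V.
KCL at each unknown node (sum of currents leaving = 0; resistances in Ω):
  Node 1: (V_1 - 10)/200 + (V_1 - 0)/1000 = 0
Collecting terms: 0.006 × V_1 = 0.05  =>  V_1 = 8.333 V
I_R1 = (V_0 - V_1)/R1 = (10 - 8.333)/200 = 0.008333 A
P_R1 = I_R1² × R1 = (0.008333)² × 200 = 0.01389 W

Final answer: 0.01389 W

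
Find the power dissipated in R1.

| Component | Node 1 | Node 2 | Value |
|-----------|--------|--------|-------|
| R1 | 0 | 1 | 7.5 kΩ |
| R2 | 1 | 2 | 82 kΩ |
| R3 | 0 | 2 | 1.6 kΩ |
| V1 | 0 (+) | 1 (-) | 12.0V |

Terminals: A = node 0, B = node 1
Nodal analysis, taking node 1 as the 0 V reference.
Source V1 fixes V_0 = 12 V.
KCL at each unknown node (sum of currents leaving = 0; resistances in Ω):
  Node 2: (V_2 - 0)/82000 + (V_2 - 12)/1600 = 0
Collecting terms: 0.0006372 × V_2 = 0.0075  =>  V_2 = 11.77 V
I_R1 = (V_0 - V_1)/R1 = (12 - 0)/7500 = 0.0016 A
P_R1 = I_R1² × R1 = (0.0016)² × 7500 = 0.0192 W

Final answer: 0.0192 W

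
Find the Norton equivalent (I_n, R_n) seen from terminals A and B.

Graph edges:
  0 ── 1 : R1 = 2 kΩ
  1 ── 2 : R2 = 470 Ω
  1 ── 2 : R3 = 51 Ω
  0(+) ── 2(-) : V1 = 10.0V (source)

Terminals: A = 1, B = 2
Find the Thévenin equivalent first; then I_n = V_th/R_th and R_n = R_th.
Step 1 — V_th is the open-circuit voltage V_A - V_B (nothing connected across the terminals).
Nodal analysis, taking node 2 as the 0 V reference.
Source V1 fixes V_0 = 10 V.
KCL at each unknown node (sum of currents leaving = 0; resistances in Ω):
  Node 1: (V_1 - 10)/2000 + (V_1 - 0)/470 + (V_1 - 0)/51 = 0
Collecting terms: 0.02224 × V_1 = 0.005  =>  V_1 = 0.2249 V
V_th = V_1 - V_2 = 0.2249 - 0 = 0.2249 V
Step 2 — R_th: zero the source — replace V1 by a short circuit (node 2 merges into node 0) — and find the resistance seen between A (node 1) and B (node 0).
Reduce the network between node 1 (A) and node 0 (B) by series/parallel combination:
  Rp1 = R1 ‖ R2 ‖ R3 (parallel, all between nodes 0 and 1) = 1/(1/2000 + 1/470 + 1/51) = 44.97 Ω
R_th = 44.97 Ω
I_n = V_th/R_th = 0.2249/44.97 = 0.005 A, and R_n = R_th = 44.97 Ω

Final answer: I_n = 0.005 A, R_n = 44.97 Ω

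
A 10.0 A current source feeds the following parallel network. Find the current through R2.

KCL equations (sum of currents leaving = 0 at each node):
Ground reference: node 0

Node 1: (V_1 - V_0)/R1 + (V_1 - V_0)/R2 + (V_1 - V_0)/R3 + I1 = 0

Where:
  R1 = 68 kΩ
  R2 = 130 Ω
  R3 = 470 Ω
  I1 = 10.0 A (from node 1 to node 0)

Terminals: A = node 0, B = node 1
All resistors sit directly between nodes 0 and 1, so they are in parallel and share one voltage V; the full source current 10 A splits among them.
1/R_par = 1/68000 + 1/130 + 1/470 = 0.009835 S  =>  R_par = 101.7 Ω
V = I × R_par = 10 × 101.7 = 1017 V
I_R2 = V/R2 = 1017/130 = 7.822 A

Final answer: 7.822 A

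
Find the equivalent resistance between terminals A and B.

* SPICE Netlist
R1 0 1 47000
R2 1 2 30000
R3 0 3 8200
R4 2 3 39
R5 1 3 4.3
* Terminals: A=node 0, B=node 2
The network is not a plain series/parallel combination. Inject a 1 A test current into terminal A (node 0) and return it from terminal B (node 2); then R_eq = V_A / (1 A).
Nodal analysis, taking node 2 as the 0 V reference.
Current source I_test pushes 1 A into node 0 and draws it out of node 2.
KCL at each unknown node (sum of currents leaving = 0; resistances in Ω):
  Node 0: (V_0 - V_1)/47000 + (V_0 - V_3)/8200 - 1 = 0
  Node 1: (V_1 - V_0)/47000 + (V_1 - 0)/30000 + (V_1 - V_3)/4.3 = 0
  Node 3: (V_3 - V_0)/8200 + (V_3 - V_1)/4.3 + (V_3 - 0)/39 = 0
Collecting terms (coefficients in siemens):
  0.0001432·V_0 - 0.00002128·V_1 - 0.000122·V_3 = 1
  0.2326·V_1 - 0.00002128·V_0 - 0.2326·V_3 = 0
  0.2583·V_3 - 0.000122·V_0 - 0.2326·V_1 = 0
Solving these 3 simultaneous equations (Gaussian elimination) gives:
  V_0 = 7021 V, V_1 = 39.58 V, V_3 = 38.95 V
R_eq = V_0 / 1 A = 7021 Ω = 7.021 kΩ

Final answer: 7.021 kΩ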